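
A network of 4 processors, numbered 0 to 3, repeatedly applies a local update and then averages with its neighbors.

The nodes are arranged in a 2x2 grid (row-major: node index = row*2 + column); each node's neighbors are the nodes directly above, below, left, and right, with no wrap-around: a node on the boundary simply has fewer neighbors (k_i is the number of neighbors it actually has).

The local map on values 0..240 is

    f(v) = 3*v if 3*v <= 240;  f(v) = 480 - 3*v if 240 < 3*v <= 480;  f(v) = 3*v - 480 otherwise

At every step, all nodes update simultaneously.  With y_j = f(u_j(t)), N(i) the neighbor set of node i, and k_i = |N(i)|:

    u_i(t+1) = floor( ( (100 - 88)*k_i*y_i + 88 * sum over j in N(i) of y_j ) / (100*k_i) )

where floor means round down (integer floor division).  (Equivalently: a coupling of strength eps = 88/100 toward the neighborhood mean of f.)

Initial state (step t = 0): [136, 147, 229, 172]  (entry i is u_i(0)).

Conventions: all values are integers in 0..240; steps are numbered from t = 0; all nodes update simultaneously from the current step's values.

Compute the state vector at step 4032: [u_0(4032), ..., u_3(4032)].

Simulating step by step:
t=0: [136, 147, 229, 172]
t=1: [116, 52, 72, 112]
t=2: [179, 140, 147, 180]
t=3: [50, 58, 56, 50]
t=4: [168, 152, 152, 168]
t=5: [24, 24, 24, 24]
t=6: [72, 72, 72, 72]
t=7: [216, 216, 216, 216]
t=8: [168, 168, 168, 168]
t=9: [24, 24, 24, 24]

Answer: [168, 168, 168, 168]
Key observation: The state at step 5, [24, 24, 24, 24], reappears at step 9: the system is in a cycle of period 4 from step 5 on.  Therefore the state at step 4032 equals the state at step 5 + ((4032 - 5) mod 4) = 8, which is [168, 168, 168, 168].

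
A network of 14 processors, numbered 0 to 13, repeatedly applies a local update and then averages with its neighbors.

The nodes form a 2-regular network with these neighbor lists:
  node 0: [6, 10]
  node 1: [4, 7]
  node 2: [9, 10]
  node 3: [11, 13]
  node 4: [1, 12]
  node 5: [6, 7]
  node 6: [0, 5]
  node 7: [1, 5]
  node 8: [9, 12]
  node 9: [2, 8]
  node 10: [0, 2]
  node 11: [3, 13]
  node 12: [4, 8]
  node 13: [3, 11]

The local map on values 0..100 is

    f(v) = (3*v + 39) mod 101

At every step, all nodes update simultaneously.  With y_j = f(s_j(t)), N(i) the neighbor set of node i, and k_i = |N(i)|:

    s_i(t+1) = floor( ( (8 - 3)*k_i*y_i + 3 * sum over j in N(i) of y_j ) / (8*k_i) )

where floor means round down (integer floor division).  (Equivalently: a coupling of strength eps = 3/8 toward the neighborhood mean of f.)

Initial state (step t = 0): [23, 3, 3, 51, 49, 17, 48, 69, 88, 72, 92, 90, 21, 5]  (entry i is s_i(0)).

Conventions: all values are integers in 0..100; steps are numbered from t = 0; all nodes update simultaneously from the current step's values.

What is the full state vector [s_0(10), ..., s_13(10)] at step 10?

Answer: [70, 7, 91, 18, 20, 43, 66, 24, 59, 78, 87, 18, 66, 52]

Derivation:
t=0: [23, 3, 3, 51, 49, 17, 48, 69, 88, 72, 92, 90, 21, 5]
t=1: [22, 54, 42, 68, 62, 79, 69, 53, 10, 42, 17, 30, 16, 51]
t=2: [27, 85, 68, 47, 49, 72, 42, 93, 71, 64, 69, 42, 71, 69]
t=3: [32, 76, 39, 69, 79, 47, 53, 36, 46, 35, 38, 63, 56, 54]
t=4: [49, 63, 52, 51, 59, 76, 81, 55, 56, 51, 49, 43, 31, 75]
t=5: [84, 19, 91, 81, 19, 56, 78, 18, 26, 75, 86, 70, 22, 68]
t=6: [86, 95, 35, 66, 78, 33, 62, 77, 22, 43, 77, 52, 23, 49]
t=7: [76, 39, 52, 55, 49, 40, 39, 53, 16, 50, 68, 81, 18, 77]
t=8: [58, 68, 82, 29, 80, 64, 57, 81, 88, 88, 55, 63, 90, 57]
t=9: [8, 55, 52, 22, 56, 34, 12, 63, 1, 15, 18, 22, 18, 14]
t=10: [70, 7, 91, 18, 20, 43, 66, 24, 59, 78, 87, 18, 66, 52]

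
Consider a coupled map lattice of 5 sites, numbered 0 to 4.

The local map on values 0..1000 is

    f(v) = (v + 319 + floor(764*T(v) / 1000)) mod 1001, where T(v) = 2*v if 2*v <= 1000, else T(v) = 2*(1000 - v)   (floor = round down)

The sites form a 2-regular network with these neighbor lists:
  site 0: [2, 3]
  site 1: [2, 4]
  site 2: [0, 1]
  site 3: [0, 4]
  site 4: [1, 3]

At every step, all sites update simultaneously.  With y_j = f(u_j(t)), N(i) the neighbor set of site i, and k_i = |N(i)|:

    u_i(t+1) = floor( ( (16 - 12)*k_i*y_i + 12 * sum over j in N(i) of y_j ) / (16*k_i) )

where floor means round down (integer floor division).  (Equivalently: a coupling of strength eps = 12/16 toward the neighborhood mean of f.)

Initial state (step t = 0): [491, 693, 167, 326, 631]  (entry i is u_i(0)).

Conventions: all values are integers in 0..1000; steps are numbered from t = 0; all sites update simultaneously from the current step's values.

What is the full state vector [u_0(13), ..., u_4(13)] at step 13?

Answer: [551, 551, 551, 551, 551]

Derivation:
t=0: [491, 693, 167, 326, 631]
t=1: [470, 589, 574, 437, 361]
t=2: [488, 423, 525, 381, 416]
t=3: [456, 448, 493, 415, 342]
t=4: [466, 392, 486, 336, 351]
t=5: [391, 358, 438, 304, 229]
t=6: [268, 551, 304, 472, 340]
t=7: [472, 237, 603, 567, 444]
t=8: [530, 592, 667, 493, 659]
t=9: [537, 504, 535, 540, 535]
t=10: [561, 567, 568, 561, 567]
t=11: [547, 546, 547, 547, 547]
t=12: [557, 557, 557, 557, 557]
t=13: [551, 551, 551, 551, 551]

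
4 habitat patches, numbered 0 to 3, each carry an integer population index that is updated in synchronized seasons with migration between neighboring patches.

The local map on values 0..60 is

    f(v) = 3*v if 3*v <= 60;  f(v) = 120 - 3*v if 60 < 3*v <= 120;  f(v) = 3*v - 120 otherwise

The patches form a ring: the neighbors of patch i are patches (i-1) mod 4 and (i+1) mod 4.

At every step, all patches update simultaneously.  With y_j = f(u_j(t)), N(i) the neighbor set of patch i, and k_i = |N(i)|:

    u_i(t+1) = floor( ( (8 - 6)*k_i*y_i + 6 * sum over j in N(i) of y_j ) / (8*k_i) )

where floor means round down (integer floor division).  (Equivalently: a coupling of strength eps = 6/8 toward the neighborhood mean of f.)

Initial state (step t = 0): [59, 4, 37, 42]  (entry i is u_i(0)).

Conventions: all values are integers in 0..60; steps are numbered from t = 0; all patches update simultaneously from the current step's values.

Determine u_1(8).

Simulating step by step:
t=0: [59, 4, 37, 42]
t=1: [21, 27, 9, 26]
t=2: [44, 41, 37, 42]
t=3: [6, 8, 5, 9]
t=4: [23, 18, 22, 19]
t=5: [54, 52, 55, 53]
t=6: [38, 41, 39, 42]
t=7: [4, 4, 4, 4]
t=8: [12, 12, 12, 12]

Answer: u_1(8) = 12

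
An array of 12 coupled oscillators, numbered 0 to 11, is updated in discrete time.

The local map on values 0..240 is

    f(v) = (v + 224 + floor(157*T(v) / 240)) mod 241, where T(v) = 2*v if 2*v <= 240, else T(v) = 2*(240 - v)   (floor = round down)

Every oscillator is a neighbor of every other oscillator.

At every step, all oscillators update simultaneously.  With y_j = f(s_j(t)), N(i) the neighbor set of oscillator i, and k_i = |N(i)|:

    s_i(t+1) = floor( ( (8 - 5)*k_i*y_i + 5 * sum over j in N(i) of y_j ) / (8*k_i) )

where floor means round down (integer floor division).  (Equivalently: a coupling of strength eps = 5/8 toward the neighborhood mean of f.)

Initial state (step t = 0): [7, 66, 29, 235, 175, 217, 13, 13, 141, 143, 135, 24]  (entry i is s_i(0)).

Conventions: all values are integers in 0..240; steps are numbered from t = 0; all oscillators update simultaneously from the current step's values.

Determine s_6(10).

Answer: s_6(10) = 1

Derivation:
t=0: [7, 66, 29, 235, 175, 217, 13, 13, 141, 143, 135, 24]
t=1: [132, 98, 71, 127, 56, 128, 59, 59, 59, 59, 60, 67]
t=2: [75, 137, 117, 76, 106, 76, 108, 108, 108, 108, 109, 114]
t=3: [157, 111, 111, 157, 179, 157, 181, 181, 181, 181, 181, 109]
t=4: [43, 117, 117, 43, 41, 43, 41, 41, 41, 41, 41, 116]
t=5: [68, 45, 45, 68, 66, 68, 66, 66, 66, 66, 66, 44]
t=6: [128, 111, 111, 128, 127, 128, 127, 127, 127, 127, 127, 110]
t=7: [53, 124, 124, 53, 53, 53, 53, 53, 53, 53, 53, 123]
t=8: [90, 62, 62, 90, 90, 90, 90, 90, 90, 90, 90, 62]
t=9: [179, 158, 158, 179, 179, 179, 179, 179, 179, 179, 179, 158]
t=10: [1, 3, 3, 1, 1, 1, 1, 1, 1, 1, 1, 3]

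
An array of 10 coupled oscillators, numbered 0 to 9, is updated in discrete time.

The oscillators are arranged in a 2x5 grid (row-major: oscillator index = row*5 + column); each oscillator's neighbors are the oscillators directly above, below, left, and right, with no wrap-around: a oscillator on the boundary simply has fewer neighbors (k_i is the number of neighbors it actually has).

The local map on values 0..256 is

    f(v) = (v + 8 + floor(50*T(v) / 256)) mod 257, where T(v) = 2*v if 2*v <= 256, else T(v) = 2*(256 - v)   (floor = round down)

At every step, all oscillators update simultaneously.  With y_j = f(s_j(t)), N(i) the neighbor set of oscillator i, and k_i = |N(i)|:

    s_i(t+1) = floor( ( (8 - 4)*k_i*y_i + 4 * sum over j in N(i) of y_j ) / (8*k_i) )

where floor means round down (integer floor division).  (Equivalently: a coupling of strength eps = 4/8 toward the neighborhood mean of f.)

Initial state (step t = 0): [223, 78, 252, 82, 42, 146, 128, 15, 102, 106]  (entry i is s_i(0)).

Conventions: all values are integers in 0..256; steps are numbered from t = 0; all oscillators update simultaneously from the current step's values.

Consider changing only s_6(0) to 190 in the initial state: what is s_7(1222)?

Simulating step by step:
t=0: [223, 78, 252, 82, 42, 146, 190, 15, 102, 106]
t=1: [199, 136, 46, 97, 102, 214, 168, 76, 125, 131]
t=2: [221, 180, 109, 137, 156, 228, 195, 133, 164, 176]
t=3: [236, 213, 179, 190, 203, 240, 221, 193, 202, 210]
t=4: [248, 236, 222, 224, 230, 250, 240, 227, 229, 233]
t=5: [64, 208, 245, 245, 247, 65, 210, 247, 246, 248]
t=6: [131, 172, 39, 0, 1, 132, 173, 39, 0, 1]
t=7: [193, 183, 78, 17, 8, 194, 183, 78, 17, 8]
t=8: [223, 202, 119, 43, 22, 224, 203, 119, 43, 22]
t=9: [240, 223, 165, 79, 45, 240, 223, 165, 79, 45]
t=10: [251, 239, 198, 124, 81, 251, 239, 198, 124, 81]
t=11: [65, 207, 224, 178, 135, 65, 207, 224, 178, 135]
t=12: [132, 213, 237, 216, 196, 132, 213, 237, 216, 196]
t=13: [200, 231, 247, 239, 230, 200, 231, 247, 239, 230]
t=14: [233, 203, 84, 210, 249, 233, 203, 84, 210, 249]
t=15: [244, 216, 160, 177, 60, 244, 216, 160, 177, 60]
t=16: [251, 236, 212, 192, 122, 251, 236, 212, 192, 122]
t=17: [65, 207, 237, 219, 189, 65, 207, 237, 219, 189]
t=18: [132, 214, 247, 239, 227, 132, 214, 247, 239, 227]
t=19: [200, 190, 82, 209, 247, 200, 190, 82, 209, 247]
t=20: [227, 207, 157, 177, 59, 227, 207, 157, 177, 59]
t=21: [243, 230, 210, 192, 121, 243, 230, 210, 192, 121]
t=22: [254, 247, 235, 218, 188, 254, 247, 235, 218, 188]
t=23: [4, 43, 207, 238, 226, 4, 43, 207, 238, 226]
t=24: [26, 85, 209, 248, 247, 26, 85, 209, 248, 247]
t=25: [64, 130, 178, 40, 1, 64, 130, 178, 40, 1]
t=26: [119, 176, 185, 79, 22, 119, 176, 185, 79, 22]
t=27: [183, 208, 202, 121, 57, 183, 208, 202, 121, 57]
t=28: [222, 231, 222, 170, 109, 222, 231, 222, 170, 109]
t=29: [244, 246, 238, 207, 172, 244, 246, 238, 207, 172]
t=30: [192, 84, 207, 233, 217, 192, 84, 207, 233, 217]
t=31: [199, 159, 218, 245, 242, 199, 159, 218, 245, 242]
t=32: [222, 214, 194, 82, 191, 222, 214, 194, 82, 191]
t=33: [241, 236, 210, 156, 198, 241, 236, 210, 156, 198]
t=34: [253, 248, 232, 212, 221, 253, 248, 232, 212, 221]
t=35: [4, 43, 205, 239, 240, 4, 43, 205, 239, 240]
t=36: [26, 85, 208, 249, 253, 26, 85, 208, 249, 253]
t=37: [64, 130, 177, 41, 4, 64, 130, 177, 41, 4]
t=38: [119, 176, 185, 81, 26, 119, 176, 185, 81, 26]
t=39: [183, 208, 202, 124, 63, 183, 208, 202, 124, 63]
t=40: [222, 231, 223, 174, 116, 222, 231, 223, 174, 116]
t=41: [244, 246, 239, 211, 180, 244, 246, 239, 211, 180]
t=42: [192, 84, 208, 235, 221, 192, 84, 208, 235, 221]
t=43: [199, 159, 218, 246, 244, 199, 159, 218, 246, 244]
t=44: [222, 214, 194, 82, 192, 222, 214, 194, 82, 192]
t=45: [241, 236, 210, 156, 199, 241, 236, 210, 156, 199]
t=46: [253, 248, 232, 212, 222, 253, 248, 232, 212, 222]
t=47: [4, 43, 205, 240, 241, 4, 43, 205, 240, 241]
t=48: [26, 85, 208, 250, 254, 26, 85, 208, 250, 254]
t=49: [64, 130, 177, 41, 4, 64, 130, 177, 41, 4]

Answer: s_7(1222) = 232
Key observation: The state at step 37, [64, 130, 177, 41, 4, 64, 130, 177, 41, 4], reappears at step 49: the system is in a cycle of period 12 from step 37 on.  Therefore the state at step 1222 equals the state at step 37 + ((1222 - 37) mod 12) = 46, which is [253, 248, 232, 212, 222, 253, 248, 232, 212, 222].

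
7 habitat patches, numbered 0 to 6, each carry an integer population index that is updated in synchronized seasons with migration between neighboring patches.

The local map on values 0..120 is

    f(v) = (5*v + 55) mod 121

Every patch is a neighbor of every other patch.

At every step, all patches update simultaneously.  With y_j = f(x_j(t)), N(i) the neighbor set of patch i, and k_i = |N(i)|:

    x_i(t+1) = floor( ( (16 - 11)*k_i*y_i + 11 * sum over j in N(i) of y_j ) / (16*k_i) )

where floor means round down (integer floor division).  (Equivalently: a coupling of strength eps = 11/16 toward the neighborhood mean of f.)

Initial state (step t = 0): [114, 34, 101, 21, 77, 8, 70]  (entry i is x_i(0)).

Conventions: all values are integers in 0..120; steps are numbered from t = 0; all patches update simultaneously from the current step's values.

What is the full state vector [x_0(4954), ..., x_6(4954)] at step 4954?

Answer: [67, 60, 78, 72, 79, 57, 73]
Key observation: The state at step 33, [49, 66, 60, 54, 61, 63, 55], reappears at step 36: the system is in a cycle of period 3 from step 33 on.  Therefore the state at step 4954 equals the state at step 33 + ((4954 - 33) mod 3) = 34, which is [67, 60, 78, 72, 79, 57, 73].

Derivation:
t=0: [114, 34, 101, 21, 77, 8, 70]
t=1: [55, 72, 66, 59, 67, 70, 60]
t=2: [69, 62, 56, 73, 57, 60, 74]
t=3: [60, 53, 71, 64, 72, 75, 65]
t=4: [66, 59, 53, 46, 54, 57, 47]
t=5: [59, 76, 70, 63, 71, 74, 64]
t=6: [61, 54, 48, 41, 49, 52, 42]
t=7: [72, 65, 59, 52, 60, 63, 53]
t=8: [61, 54, 72, 65, 73, 52, 66]
t=9: [71, 64, 58, 51, 59, 62, 52]
t=10: [56, 49, 67, 60, 68, 47, 61]
t=11: [74, 67, 61, 78, 62, 65, 79]
t=12: [57, 50, 68, 61, 45, 48, 62]
t=13: [65, 58, 52, 69, 53, 56, 46]
t=14: [54, 71, 65, 58, 66, 69, 59]
t=15: [64, 57, 51, 68, 52, 55, 69]
t=16: [49, 66, 60, 53, 61, 64, 54]
t=17: [66, 59, 77, 70, 78, 57, 71]
t=18: [58, 75, 69, 62, 70, 73, 63]
t=19: [56, 49, 43, 36, 44, 47, 37]
t=20: [74, 67, 62, 79, 63, 65, 80]
t=21: [45, 39, 34, 50, 35, 37, 51]
t=22: [65, 59, 78, 70, 79, 81, 71]
t=23: [58, 76, 71, 63, 72, 74, 64]
t=24: [61, 54, 49, 42, 50, 52, 43]
t=25: [74, 67, 62, 55, 63, 65, 56]
t=26: [46, 39, 34, 51, 35, 37, 52]
t=27: [68, 61, 80, 73, 81, 83, 74]
t=28: [71, 88, 82, 76, 83, 85, 77]
t=29: [70, 63, 81, 75, 82, 84, 76]
t=30: [65, 58, 76, 70, 77, 79, 71]
t=31: [54, 71, 65, 59, 66, 68, 60]
t=32: [64, 57, 51, 69, 52, 54, 70]
t=33: [49, 66, 60, 54, 61, 63, 55]
t=34: [67, 60, 78, 72, 79, 57, 73]
t=35: [64, 81, 75, 69, 76, 78, 70]
t=36: [49, 66, 60, 54, 61, 63, 55]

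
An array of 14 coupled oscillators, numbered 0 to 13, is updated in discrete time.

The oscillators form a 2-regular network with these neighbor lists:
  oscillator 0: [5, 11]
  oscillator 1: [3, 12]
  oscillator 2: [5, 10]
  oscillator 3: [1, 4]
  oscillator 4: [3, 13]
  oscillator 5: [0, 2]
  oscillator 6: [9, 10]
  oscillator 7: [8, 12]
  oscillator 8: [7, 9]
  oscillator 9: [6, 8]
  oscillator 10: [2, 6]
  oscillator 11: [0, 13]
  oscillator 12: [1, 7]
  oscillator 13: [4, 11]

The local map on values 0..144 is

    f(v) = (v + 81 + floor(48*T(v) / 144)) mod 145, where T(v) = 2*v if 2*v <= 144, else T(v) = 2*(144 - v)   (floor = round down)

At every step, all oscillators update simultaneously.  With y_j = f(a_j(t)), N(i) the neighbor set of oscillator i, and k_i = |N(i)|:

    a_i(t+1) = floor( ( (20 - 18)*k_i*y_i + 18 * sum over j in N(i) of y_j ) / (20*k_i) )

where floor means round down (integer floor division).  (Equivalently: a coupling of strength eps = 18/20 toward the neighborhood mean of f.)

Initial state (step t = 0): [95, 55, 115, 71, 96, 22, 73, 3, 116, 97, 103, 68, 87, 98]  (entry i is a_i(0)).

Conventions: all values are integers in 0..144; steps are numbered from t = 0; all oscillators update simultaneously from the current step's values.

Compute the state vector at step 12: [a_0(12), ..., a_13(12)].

Answer: [44, 40, 57, 53, 55, 67, 45, 41, 40, 52, 64, 61, 47, 43]

Derivation:
t=0: [95, 55, 115, 71, 96, 22, 73, 3, 116, 97, 103, 68, 87, 98]
t=1: [81, 54, 89, 46, 59, 71, 64, 67, 74, 63, 63, 62, 56, 57]
t=2: [47, 21, 48, 28, 22, 59, 41, 42, 45, 48, 50, 44, 35, 35]
t=3: [20, 131, 25, 117, 131, 16, 16, 68, 11, 8, 10, 69, 68, 70]
t=4: [82, 61, 104, 74, 62, 116, 96, 71, 74, 102, 112, 79, 60, 61]
t=5: [63, 45, 69, 39, 45, 63, 67, 46, 59, 60, 65, 49, 44, 47]
t=6: [30, 5, 43, 10, 7, 45, 40, 20, 25, 40, 48, 26, 11, 14]
t=7: [73, 97, 12, 91, 99, 63, 8, 110, 64, 56, 5, 118, 101, 107]
t=8: [56, 63, 68, 64, 64, 74, 62, 54, 47, 64, 96, 62, 65, 67]
t=9: [45, 42, 58, 41, 44, 40, 51, 28, 32, 28, 46, 38, 34, 41]
t=10: [66, 64, 9, 7, 4, 19, 64, 134, 127, 82, 25, 21, 73, 69]
t=11: [107, 70, 114, 67, 73, 75, 85, 66, 68, 58, 74, 55, 58, 96]
t=12: [44, 40, 57, 53, 55, 67, 45, 41, 40, 52, 64, 61, 47, 43]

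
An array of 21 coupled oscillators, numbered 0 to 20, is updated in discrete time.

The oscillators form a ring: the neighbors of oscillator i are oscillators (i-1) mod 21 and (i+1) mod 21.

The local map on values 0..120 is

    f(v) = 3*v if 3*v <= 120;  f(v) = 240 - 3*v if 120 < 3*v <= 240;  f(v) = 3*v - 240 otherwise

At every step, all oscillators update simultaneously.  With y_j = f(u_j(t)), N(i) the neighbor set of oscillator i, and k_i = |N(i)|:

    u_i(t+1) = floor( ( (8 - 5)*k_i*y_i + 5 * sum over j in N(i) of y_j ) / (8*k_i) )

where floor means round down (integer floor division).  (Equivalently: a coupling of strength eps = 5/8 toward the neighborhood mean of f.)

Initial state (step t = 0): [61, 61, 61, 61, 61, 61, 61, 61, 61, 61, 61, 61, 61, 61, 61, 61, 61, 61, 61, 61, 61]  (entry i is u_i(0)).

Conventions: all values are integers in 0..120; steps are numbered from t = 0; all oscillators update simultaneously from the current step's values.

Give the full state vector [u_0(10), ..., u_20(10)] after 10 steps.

Answer: [69, 69, 69, 69, 69, 69, 69, 69, 69, 69, 69, 69, 69, 69, 69, 69, 69, 69, 69, 69, 69]

Derivation:
t=0: [61, 61, 61, 61, 61, 61, 61, 61, 61, 61, 61, 61, 61, 61, 61, 61, 61, 61, 61, 61, 61]
t=1: [57, 57, 57, 57, 57, 57, 57, 57, 57, 57, 57, 57, 57, 57, 57, 57, 57, 57, 57, 57, 57]
t=2: [69, 69, 69, 69, 69, 69, 69, 69, 69, 69, 69, 69, 69, 69, 69, 69, 69, 69, 69, 69, 69]
t=3: [33, 33, 33, 33, 33, 33, 33, 33, 33, 33, 33, 33, 33, 33, 33, 33, 33, 33, 33, 33, 33]
t=4: [99, 99, 99, 99, 99, 99, 99, 99, 99, 99, 99, 99, 99, 99, 99, 99, 99, 99, 99, 99, 99]
t=5: [57, 57, 57, 57, 57, 57, 57, 57, 57, 57, 57, 57, 57, 57, 57, 57, 57, 57, 57, 57, 57]
t=6: [69, 69, 69, 69, 69, 69, 69, 69, 69, 69, 69, 69, 69, 69, 69, 69, 69, 69, 69, 69, 69]
t=7: [33, 33, 33, 33, 33, 33, 33, 33, 33, 33, 33, 33, 33, 33, 33, 33, 33, 33, 33, 33, 33]
t=8: [99, 99, 99, 99, 99, 99, 99, 99, 99, 99, 99, 99, 99, 99, 99, 99, 99, 99, 99, 99, 99]
t=9: [57, 57, 57, 57, 57, 57, 57, 57, 57, 57, 57, 57, 57, 57, 57, 57, 57, 57, 57, 57, 57]
t=10: [69, 69, 69, 69, 69, 69, 69, 69, 69, 69, 69, 69, 69, 69, 69, 69, 69, 69, 69, 69, 69]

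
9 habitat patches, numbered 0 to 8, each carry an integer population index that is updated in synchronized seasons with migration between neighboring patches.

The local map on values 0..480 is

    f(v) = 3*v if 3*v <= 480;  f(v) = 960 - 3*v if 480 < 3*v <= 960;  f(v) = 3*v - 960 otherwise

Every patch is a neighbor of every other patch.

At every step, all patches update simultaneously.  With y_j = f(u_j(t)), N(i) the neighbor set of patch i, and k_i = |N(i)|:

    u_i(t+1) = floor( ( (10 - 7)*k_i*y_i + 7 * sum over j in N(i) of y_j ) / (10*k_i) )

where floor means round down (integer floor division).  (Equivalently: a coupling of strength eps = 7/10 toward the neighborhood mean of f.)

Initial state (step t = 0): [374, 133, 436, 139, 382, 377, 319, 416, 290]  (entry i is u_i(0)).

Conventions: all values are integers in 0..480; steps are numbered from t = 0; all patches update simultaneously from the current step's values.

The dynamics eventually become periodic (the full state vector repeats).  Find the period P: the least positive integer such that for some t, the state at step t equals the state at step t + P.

Answer: 13
Key observation: The state at step 18, [257, 256, 256, 256, 257, 257, 258, 257, 257], reappears at step 31 — and no state repeats earlier — so the cycle the system enters has period 13.

Derivation:
t=0: [374, 133, 436, 139, 382, 377, 319, 416, 290]
t=1: [215, 265, 254, 269, 220, 216, 181, 241, 199]
t=2: [282, 250, 257, 247, 279, 281, 303, 265, 292]
t=3: [135, 155, 151, 157, 137, 136, 122, 146, 129]
t=4: [418, 431, 429, 432, 420, 419, 410, 425, 415]
t=5: [303, 312, 310, 312, 304, 304, 298, 308, 301]
t=6: [44, 38, 39, 38, 43, 43, 47, 41, 45]
t=7: [127, 123, 124, 123, 126, 126, 129, 125, 127]
t=8: [377, 375, 375, 375, 376, 376, 378, 376, 377]
t=9: [168, 167, 167, 167, 168, 168, 169, 168, 168]
t=10: [456, 457, 457, 457, 456, 456, 455, 456, 456]
t=11: [408, 409, 409, 409, 408, 408, 407, 408, 408]
t=12: [264, 265, 265, 265, 264, 264, 263, 264, 264]
t=13: [167, 166, 166, 166, 167, 167, 168, 167, 167]
t=14: [459, 460, 460, 460, 459, 459, 458, 459, 459]
t=15: [417, 418, 418, 418, 417, 417, 416, 417, 417]
t=16: [291, 292, 292, 292, 291, 291, 290, 291, 291]
t=17: [86, 85, 85, 85, 86, 86, 87, 86, 86]
t=18: [257, 256, 256, 256, 257, 257, 258, 257, 257]
t=19: [189, 190, 190, 190, 189, 189, 188, 189, 189]
t=20: [392, 391, 391, 391, 392, 392, 393, 392, 392]
t=21: [215, 214, 214, 214, 215, 215, 216, 215, 215]
t=22: [315, 316, 316, 316, 315, 315, 314, 315, 315]
t=23: [14, 13, 13, 13, 14, 14, 15, 14, 14]
t=24: [41, 40, 40, 40, 41, 41, 42, 41, 41]
t=25: [122, 121, 121, 121, 122, 122, 123, 122, 122]
t=26: [365, 364, 364, 364, 365, 365, 366, 365, 365]
t=27: [134, 133, 133, 133, 134, 134, 135, 134, 134]
t=28: [401, 400, 400, 400, 401, 401, 402, 401, 401]
t=29: [242, 241, 241, 241, 242, 242, 243, 242, 242]
t=30: [234, 235, 235, 235, 234, 234, 233, 234, 234]
t=31: [257, 256, 256, 256, 257, 257, 258, 257, 257]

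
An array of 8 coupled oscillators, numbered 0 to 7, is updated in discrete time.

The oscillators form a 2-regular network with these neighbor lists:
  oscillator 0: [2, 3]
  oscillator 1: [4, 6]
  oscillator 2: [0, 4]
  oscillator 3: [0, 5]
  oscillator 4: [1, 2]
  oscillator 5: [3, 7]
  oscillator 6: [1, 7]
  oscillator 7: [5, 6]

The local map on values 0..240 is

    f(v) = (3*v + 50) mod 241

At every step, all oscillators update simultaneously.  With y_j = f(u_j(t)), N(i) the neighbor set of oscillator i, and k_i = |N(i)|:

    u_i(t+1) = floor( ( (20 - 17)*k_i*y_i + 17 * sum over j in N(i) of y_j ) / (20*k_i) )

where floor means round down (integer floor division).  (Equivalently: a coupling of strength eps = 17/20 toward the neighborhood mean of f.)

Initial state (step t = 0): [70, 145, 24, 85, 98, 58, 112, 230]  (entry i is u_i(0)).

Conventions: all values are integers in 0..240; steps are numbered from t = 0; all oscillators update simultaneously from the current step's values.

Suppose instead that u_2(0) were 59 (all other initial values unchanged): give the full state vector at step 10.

Simulating step by step:
t=0: [70, 145, 59, 85, 98, 58, 112, 230]
t=1: [126, 105, 85, 112, 113, 68, 30, 159]
t=2: [116, 141, 151, 106, 102, 82, 92, 71]
t=3: [86, 119, 118, 109, 124, 71, 120, 62]
t=4: [137, 173, 129, 58, 166, 161, 196, 116]
t=5: [211, 107, 150, 148, 130, 169, 127, 111]
t=6: [42, 184, 172, 119, 92, 76, 144, 133]
t=7: [132, 54, 123, 115, 99, 164, 139, 46]
t=8: [171, 172, 158, 135, 181, 154, 203, 149]
t=9: [120, 135, 87, 79, 70, 101, 68, 90]
t=10: [74, 45, 90, 126, 123, 69, 126, 64]

Answer: [74, 45, 90, 126, 123, 69, 126, 64]
Key observation: This trace re-runs the system from the modified initial state.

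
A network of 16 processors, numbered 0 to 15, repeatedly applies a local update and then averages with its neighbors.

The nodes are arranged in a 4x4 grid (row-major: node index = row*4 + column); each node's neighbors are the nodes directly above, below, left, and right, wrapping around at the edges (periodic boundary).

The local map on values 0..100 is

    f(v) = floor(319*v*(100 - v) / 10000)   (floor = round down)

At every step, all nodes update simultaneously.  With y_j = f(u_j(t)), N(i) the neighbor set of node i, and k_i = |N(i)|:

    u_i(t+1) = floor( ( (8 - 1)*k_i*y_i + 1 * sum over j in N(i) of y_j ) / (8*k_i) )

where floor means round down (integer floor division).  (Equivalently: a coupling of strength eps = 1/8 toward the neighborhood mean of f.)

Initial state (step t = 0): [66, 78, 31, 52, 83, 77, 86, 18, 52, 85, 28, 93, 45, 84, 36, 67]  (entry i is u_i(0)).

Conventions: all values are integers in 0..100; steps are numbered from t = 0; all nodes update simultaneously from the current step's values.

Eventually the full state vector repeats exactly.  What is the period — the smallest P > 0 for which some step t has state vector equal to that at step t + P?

Answer: 2
Key observation: The state at step 9, [70, 56, 67, 75, 57, 54, 58, 59, 73, 58, 61, 74, 76, 58, 71, 76], reappears at step 11 — and no state repeats earlier — so the cycle the system enters has period 2.

Derivation:
t=0: [66, 78, 31, 52, 83, 77, 86, 18, 52, 85, 28, 93, 45, 84, 36, 67]
t=1: [70, 54, 67, 77, 47, 54, 40, 46, 74, 42, 61, 25, 76, 44, 71, 69]
t=2: [66, 78, 69, 57, 78, 78, 75, 77, 61, 76, 74, 60, 59, 76, 65, 66]
t=3: [70, 55, 67, 76, 55, 54, 59, 57, 73, 58, 61, 74, 75, 58, 71, 71]
t=4: [66, 77, 69, 59, 77, 78, 76, 76, 62, 76, 74, 62, 60, 76, 65, 64]
t=5: [70, 56, 67, 75, 57, 54, 58, 59, 73, 58, 61, 73, 75, 58, 71, 73]
t=6: [66, 77, 69, 60, 77, 78, 76, 76, 62, 76, 74, 62, 59, 76, 65, 61]
t=7: [70, 56, 67, 75, 57, 54, 58, 59, 73, 58, 61, 74, 76, 58, 71, 75]
t=8: [66, 77, 69, 60, 77, 78, 76, 75, 62, 76, 74, 61, 59, 76, 65, 59]
t=9: [70, 56, 67, 75, 57, 54, 58, 59, 73, 58, 61, 74, 76, 58, 71, 76]
t=10: [66, 77, 69, 60, 77, 78, 76, 75, 62, 76, 74, 61, 58, 76, 65, 58]
t=11: [70, 56, 67, 75, 57, 54, 58, 59, 73, 58, 61, 74, 76, 58, 71, 76]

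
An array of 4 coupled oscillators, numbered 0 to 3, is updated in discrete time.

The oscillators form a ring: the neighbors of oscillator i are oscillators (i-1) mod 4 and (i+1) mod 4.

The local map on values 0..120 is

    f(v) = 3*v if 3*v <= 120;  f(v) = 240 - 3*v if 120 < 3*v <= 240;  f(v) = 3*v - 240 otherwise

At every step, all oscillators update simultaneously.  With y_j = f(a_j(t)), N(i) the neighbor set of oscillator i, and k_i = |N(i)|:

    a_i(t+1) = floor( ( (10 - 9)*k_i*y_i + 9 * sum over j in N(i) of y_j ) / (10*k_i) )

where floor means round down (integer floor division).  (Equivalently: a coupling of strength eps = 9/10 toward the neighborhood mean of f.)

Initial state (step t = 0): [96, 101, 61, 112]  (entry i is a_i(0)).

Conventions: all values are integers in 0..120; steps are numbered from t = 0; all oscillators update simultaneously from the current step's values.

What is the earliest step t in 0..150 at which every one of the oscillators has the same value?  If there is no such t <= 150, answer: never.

Simulating step by step:
t=0: [96, 101, 61, 112]  (not all equal)
t=1: [76, 53, 77, 56]  (not all equal)
t=2: [70, 17, 69, 16]  (not all equal)
t=3: [47, 33, 47, 33]  (not all equal)
t=4: [99, 99, 99, 99]  (all equal)

Answer: 4
Key observation: Synchronization is absorbing here: once all oscillators are equal they stay equal, and step 4 is the first all-equal step.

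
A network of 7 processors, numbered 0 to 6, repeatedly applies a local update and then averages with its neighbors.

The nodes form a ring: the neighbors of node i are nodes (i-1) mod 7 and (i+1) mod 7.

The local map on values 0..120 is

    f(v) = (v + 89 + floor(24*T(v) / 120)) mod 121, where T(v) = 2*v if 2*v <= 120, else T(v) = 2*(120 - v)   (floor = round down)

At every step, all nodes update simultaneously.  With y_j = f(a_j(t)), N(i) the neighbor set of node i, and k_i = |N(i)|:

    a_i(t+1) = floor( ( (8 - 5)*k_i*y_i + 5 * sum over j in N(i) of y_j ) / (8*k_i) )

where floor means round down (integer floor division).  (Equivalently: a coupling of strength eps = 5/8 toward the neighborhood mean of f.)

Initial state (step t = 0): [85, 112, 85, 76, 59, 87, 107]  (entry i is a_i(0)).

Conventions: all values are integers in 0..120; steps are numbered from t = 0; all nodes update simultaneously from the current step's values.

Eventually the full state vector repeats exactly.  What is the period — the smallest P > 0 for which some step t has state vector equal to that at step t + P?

Answer: 20
Key observation: The state at step 13, [86, 86, 86, 86, 86, 86, 86], reappears at step 33 — and no state repeats earlier — so the cycle the system enters has period 20.

Derivation:
t=0: [85, 112, 85, 76, 59, 87, 107]
t=1: [76, 73, 70, 59, 59, 66, 72]
t=2: [59, 59, 55, 52, 51, 54, 58]
t=3: [49, 48, 45, 41, 40, 43, 47]
t=4: [34, 34, 30, 26, 25, 28, 32]
t=5: [14, 13, 9, 5, 4, 7, 11]
t=6: [106, 105, 101, 96, 95, 98, 103]
t=7: [78, 78, 76, 73, 73, 74, 76]
t=8: [61, 61, 60, 59, 59, 60, 61]
t=9: [52, 52, 51, 50, 50, 51, 52]
t=10: [40, 39, 39, 38, 38, 39, 39]
t=11: [22, 22, 21, 21, 21, 21, 22]
t=12: [119, 118, 118, 118, 118, 118, 118]
t=13: [86, 86, 86, 86, 86, 86, 86]
t=14: [67, 67, 67, 67, 67, 67, 67]
t=15: [56, 56, 56, 56, 56, 56, 56]
t=16: [46, 46, 46, 46, 46, 46, 46]
t=17: [32, 32, 32, 32, 32, 32, 32]
t=18: [12, 12, 12, 12, 12, 12, 12]
t=19: [105, 105, 105, 105, 105, 105, 105]
t=20: [79, 79, 79, 79, 79, 79, 79]
t=21: [63, 63, 63, 63, 63, 63, 63]
t=22: [53, 53, 53, 53, 53, 53, 53]
t=23: [42, 42, 42, 42, 42, 42, 42]
t=24: [26, 26, 26, 26, 26, 26, 26]
t=25: [4, 4, 4, 4, 4, 4, 4]
t=26: [94, 94, 94, 94, 94, 94, 94]
t=27: [72, 72, 72, 72, 72, 72, 72]
t=28: [59, 59, 59, 59, 59, 59, 59]
t=29: [50, 50, 50, 50, 50, 50, 50]
t=30: [38, 38, 38, 38, 38, 38, 38]
t=31: [21, 21, 21, 21, 21, 21, 21]
t=32: [118, 118, 118, 118, 118, 118, 118]
t=33: [86, 86, 86, 86, 86, 86, 86]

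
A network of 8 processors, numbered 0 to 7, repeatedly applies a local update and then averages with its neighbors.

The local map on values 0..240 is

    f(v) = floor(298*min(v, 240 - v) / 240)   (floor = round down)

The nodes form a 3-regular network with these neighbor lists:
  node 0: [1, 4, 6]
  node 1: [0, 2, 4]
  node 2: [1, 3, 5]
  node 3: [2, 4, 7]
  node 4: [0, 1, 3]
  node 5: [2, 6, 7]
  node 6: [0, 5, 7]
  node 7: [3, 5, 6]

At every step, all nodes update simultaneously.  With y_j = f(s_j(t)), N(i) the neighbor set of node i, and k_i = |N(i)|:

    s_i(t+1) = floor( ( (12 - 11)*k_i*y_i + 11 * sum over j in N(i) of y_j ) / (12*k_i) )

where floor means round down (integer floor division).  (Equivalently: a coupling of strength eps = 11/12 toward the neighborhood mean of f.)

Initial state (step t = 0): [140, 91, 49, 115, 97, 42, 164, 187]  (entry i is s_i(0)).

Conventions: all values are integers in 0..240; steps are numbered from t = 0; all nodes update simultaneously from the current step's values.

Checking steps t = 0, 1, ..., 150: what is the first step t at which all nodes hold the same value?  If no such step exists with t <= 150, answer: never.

Simulating step by step:
t=0: [140, 91, 49, 115, 97, 42, 164, 187]  (not all equal)
t=1: [109, 102, 98, 86, 125, 71, 81, 93]  (not all equal)
t=2: [123, 132, 107, 124, 123, 110, 111, 99]  (not all equal)
t=3: [139, 140, 137, 133, 141, 130, 134, 137]  (not all equal)
t=4: [125, 124, 130, 125, 126, 128, 129, 132]  (not all equal)
t=5: [140, 140, 141, 137, 142, 135, 138, 138]  (not all equal)
t=6: [123, 122, 126, 123, 124, 125, 126, 127]  (not all equal)
t=7: [143, 143, 144, 141, 145, 140, 142, 142]  (not all equal)
t=8: [119, 118, 121, 119, 120, 120, 121, 122]  (not all equal)
t=9: [147, 147, 147, 147, 146, 146, 147, 147]  (not all equal)
t=10: [115, 115, 115, 115, 115, 115, 115, 115]  (all equal)

Answer: 10
Key observation: Synchronization is absorbing here: once all nodes are equal they stay equal, and step 10 is the first all-equal step.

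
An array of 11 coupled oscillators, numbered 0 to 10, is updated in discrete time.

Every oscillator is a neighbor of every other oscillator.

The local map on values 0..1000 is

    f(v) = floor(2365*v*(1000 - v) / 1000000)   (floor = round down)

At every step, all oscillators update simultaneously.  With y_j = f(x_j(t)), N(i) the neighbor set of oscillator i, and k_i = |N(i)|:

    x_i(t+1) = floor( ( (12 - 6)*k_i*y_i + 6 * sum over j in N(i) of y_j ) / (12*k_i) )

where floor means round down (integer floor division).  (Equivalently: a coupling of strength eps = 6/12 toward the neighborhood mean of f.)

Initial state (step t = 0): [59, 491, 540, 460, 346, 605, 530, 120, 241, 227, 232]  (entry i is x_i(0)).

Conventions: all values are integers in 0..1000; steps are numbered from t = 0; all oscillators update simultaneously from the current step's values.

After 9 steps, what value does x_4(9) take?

Simulating step by step:
t=0: [59, 491, 540, 460, 346, 605, 530, 120, 241, 227, 232]
t=1: [314, 521, 519, 519, 495, 509, 520, 367, 449, 441, 444]
t=2: [546, 583, 583, 583, 583, 583, 583, 564, 580, 579, 579]
t=3: [580, 575, 575, 575, 575, 575, 575, 578, 576, 576, 576]
t=4: [576, 576, 576, 576, 576, 576, 576, 576, 576, 576, 576]
t=5: [577, 577, 577, 577, 577, 577, 577, 577, 577, 577, 577]
t=6: [577, 577, 577, 577, 577, 577, 577, 577, 577, 577, 577]
t=7: [577, 577, 577, 577, 577, 577, 577, 577, 577, 577, 577]
t=8: [577, 577, 577, 577, 577, 577, 577, 577, 577, 577, 577]
t=9: [577, 577, 577, 577, 577, 577, 577, 577, 577, 577, 577]

Answer: x_4(9) = 577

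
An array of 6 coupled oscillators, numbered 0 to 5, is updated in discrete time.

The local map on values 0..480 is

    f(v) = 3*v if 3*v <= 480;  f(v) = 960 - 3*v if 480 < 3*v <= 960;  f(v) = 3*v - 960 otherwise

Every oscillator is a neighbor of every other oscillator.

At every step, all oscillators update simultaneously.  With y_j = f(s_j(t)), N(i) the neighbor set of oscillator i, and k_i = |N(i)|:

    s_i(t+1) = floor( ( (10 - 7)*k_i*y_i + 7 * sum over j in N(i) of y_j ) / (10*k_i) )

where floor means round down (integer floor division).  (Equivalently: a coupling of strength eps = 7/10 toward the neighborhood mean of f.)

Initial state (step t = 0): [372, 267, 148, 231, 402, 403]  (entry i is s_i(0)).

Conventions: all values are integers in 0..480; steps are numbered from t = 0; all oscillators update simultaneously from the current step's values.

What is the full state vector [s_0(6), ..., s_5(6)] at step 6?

Simulating step by step:
t=0: [372, 267, 148, 231, 402, 403]
t=1: [237, 238, 283, 255, 252, 252]
t=2: [209, 208, 187, 200, 201, 201]
t=3: [353, 353, 363, 357, 357, 357]
t=4: [108, 108, 113, 110, 110, 110]
t=5: [328, 328, 331, 329, 329, 329]
t=6: [26, 26, 27, 27, 27, 27]

Answer: [26, 26, 27, 27, 27, 27]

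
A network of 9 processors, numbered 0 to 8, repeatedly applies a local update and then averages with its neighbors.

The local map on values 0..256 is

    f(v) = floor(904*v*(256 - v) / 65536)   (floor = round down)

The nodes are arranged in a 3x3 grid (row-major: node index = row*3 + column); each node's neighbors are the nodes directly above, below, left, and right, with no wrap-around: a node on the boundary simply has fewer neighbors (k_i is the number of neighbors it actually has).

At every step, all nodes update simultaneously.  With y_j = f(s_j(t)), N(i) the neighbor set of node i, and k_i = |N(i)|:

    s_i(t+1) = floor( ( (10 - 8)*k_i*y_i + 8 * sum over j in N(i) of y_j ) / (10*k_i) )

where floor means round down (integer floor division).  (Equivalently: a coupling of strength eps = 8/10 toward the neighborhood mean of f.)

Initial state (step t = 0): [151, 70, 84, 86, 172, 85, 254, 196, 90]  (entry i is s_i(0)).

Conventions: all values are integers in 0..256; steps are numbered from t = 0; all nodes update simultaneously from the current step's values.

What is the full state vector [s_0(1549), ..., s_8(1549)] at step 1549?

Answer: [96, 96, 96, 96, 96, 96, 96, 96, 96]
Key observation: The state at step 20, [225, 225, 225, 225, 225, 225, 225, 225, 225], reappears at step 24: the system is in a cycle of period 4 from step 20 on.  Therefore the state at step 1549 equals the state at step 20 + ((1549 - 20) mod 4) = 21, which is [96, 96, 96, 96, 96, 96, 96, 96, 96].

Derivation:
t=0: [151, 70, 84, 86, 172, 85, 254, 196, 90]
t=1: [195, 200, 191, 153, 188, 201, 146, 142, 186]
t=2: [181, 167, 156, 193, 184, 170, 220, 198, 185]
t=3: [186, 196, 205, 160, 182, 194, 151, 157, 179]
t=4: [185, 167, 159, 197, 187, 171, 213, 200, 189]
t=5: [182, 193, 204, 161, 179, 190, 150, 158, 176]
t=6: [187, 172, 164, 200, 190, 175, 213, 203, 192]
t=7: [176, 188, 199, 157, 173, 185, 146, 154, 171]
t=8: [194, 181, 174, 206, 197, 183, 216, 208, 198]
t=9: [164, 176, 187, 146, 162, 173, 135, 143, 160]
t=10: [207, 197, 192, 215, 209, 199, 222, 216, 210]
t=11: [140, 150, 160, 125, 138, 147, 116, 123, 136]
t=12: [222, 219, 218, 224, 222, 220, 224, 224, 223]
t=13: [104, 108, 110, 101, 104, 106, 98, 100, 103]
t=14: [217, 219, 219, 216, 217, 218, 214, 215, 217]
t=15: [115, 113, 112, 118, 116, 114, 120, 118, 117]
t=16: [223, 222, 222, 224, 223, 223, 224, 224, 223]
t=17: [101, 102, 102, 99, 100, 101, 98, 99, 99]
t=18: [215, 215, 215, 214, 214, 215, 213, 214, 214]
t=19: [121, 121, 121, 123, 122, 122, 123, 123, 122]
t=20: [225, 225, 225, 225, 225, 225, 225, 225, 225]
t=21: [96, 96, 96, 96, 96, 96, 96, 96, 96]
t=22: [211, 211, 211, 211, 211, 211, 211, 211, 211]
t=23: [130, 130, 130, 130, 130, 130, 130, 130, 130]
t=24: [225, 225, 225, 225, 225, 225, 225, 225, 225]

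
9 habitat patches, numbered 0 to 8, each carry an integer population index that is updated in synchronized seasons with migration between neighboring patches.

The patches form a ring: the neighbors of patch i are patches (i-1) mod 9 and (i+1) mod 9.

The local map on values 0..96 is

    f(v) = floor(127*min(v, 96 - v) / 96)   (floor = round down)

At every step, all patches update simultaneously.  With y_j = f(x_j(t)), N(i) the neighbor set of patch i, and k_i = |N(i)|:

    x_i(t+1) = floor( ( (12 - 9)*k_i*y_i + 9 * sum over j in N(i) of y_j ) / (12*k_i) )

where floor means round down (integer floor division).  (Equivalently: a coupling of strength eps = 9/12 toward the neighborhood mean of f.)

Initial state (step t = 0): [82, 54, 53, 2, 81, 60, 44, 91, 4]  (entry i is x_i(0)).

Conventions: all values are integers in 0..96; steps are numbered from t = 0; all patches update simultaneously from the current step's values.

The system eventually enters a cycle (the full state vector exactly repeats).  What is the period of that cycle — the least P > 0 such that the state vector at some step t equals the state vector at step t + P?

Simulating step by step:
t=0: [82, 54, 53, 2, 81, 60, 44, 91, 4]
t=1: [27, 41, 35, 28, 23, 40, 34, 25, 10]
t=2: [33, 43, 45, 37, 40, 40, 42, 29, 28]
t=3: [45, 52, 53, 53, 50, 53, 47, 44, 39]
t=4: [55, 57, 56, 57, 57, 59, 58, 56, 56]
t=5: [52, 52, 51, 51, 49, 49, 50, 51, 52]
t=6: [58, 58, 58, 60, 60, 61, 60, 59, 58]
t=7: [50, 50, 48, 48, 46, 46, 47, 48, 49]
t=8: [60, 61, 61, 61, 61, 60, 61, 62, 61]
t=9: [46, 46, 46, 46, 46, 46, 45, 45, 45]
t=10: [59, 60, 60, 60, 60, 59, 59, 59, 59]
t=11: [47, 47, 47, 47, 47, 47, 48, 48, 48]
t=12: [62, 62, 62, 62, 62, 62, 62, 63, 62]
t=13: [44, 44, 44, 44, 44, 44, 43, 43, 43]
t=14: [57, 58, 58, 58, 58, 57, 56, 56, 56]
t=15: [51, 50, 50, 50, 50, 51, 51, 52, 51]
t=16: [59, 59, 60, 60, 59, 59, 58, 58, 58]
t=17: [48, 47, 47, 47, 47, 48, 49, 50, 49]
t=18: [62, 62, 62, 62, 62, 62, 61, 61, 61]
t=19: [44, 44, 44, 44, 44, 44, 45, 46, 45]
t=20: [58, 58, 58, 58, 58, 58, 59, 59, 59]
t=21: [49, 50, 50, 50, 50, 49, 48, 48, 48]
t=22: [61, 60, 60, 60, 60, 61, 62, 63, 62]
t=23: [45, 46, 47, 47, 46, 45, 44, 43, 44]
t=24: [59, 60, 61, 61, 60, 59, 57, 57, 57]
t=25: [48, 47, 46, 46, 47, 48, 49, 51, 49]
t=26: [62, 61, 60, 60, 61, 62, 61, 61, 61]
t=27: [45, 45, 46, 46, 45, 45, 45, 46, 45]
t=28: [59, 59, 59, 59, 59, 59, 59, 59, 59]
t=29: [48, 48, 48, 48, 48, 48, 48, 48, 48]
t=30: [63, 63, 63, 63, 63, 63, 63, 63, 63]
t=31: [43, 43, 43, 43, 43, 43, 43, 43, 43]
t=32: [56, 56, 56, 56, 56, 56, 56, 56, 56]
t=33: [52, 52, 52, 52, 52, 52, 52, 52, 52]
t=34: [58, 58, 58, 58, 58, 58, 58, 58, 58]
t=35: [50, 50, 50, 50, 50, 50, 50, 50, 50]
t=36: [60, 60, 60, 60, 60, 60, 60, 60, 60]
t=37: [47, 47, 47, 47, 47, 47, 47, 47, 47]
t=38: [62, 62, 62, 62, 62, 62, 62, 62, 62]
t=39: [44, 44, 44, 44, 44, 44, 44, 44, 44]
t=40: [58, 58, 58, 58, 58, 58, 58, 58, 58]

Answer: 6
Key observation: The state at step 34, [58, 58, 58, 58, 58, 58, 58, 58, 58], reappears at step 40 — and no state repeats earlier — so the cycle the system enters has period 6.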